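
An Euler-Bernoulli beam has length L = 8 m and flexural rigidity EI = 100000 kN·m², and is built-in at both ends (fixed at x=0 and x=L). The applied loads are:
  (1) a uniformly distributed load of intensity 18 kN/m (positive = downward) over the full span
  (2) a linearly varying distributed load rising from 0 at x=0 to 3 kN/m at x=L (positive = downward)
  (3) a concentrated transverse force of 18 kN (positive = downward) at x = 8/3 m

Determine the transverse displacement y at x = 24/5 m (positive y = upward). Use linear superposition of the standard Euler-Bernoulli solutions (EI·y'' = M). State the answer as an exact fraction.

Load 1 — uniform load w=18 kN/m over full span:
  y_1 = -wx²(L-x)²/(24EI) = -18·(24/5)²·(8-(24/5))²/(24·100000) = -3456/1953125 m
Load 2 — triangular load w₀=3 kN/m (0→w₀ over full span):
  y_2 = -w₀x²(L-x)²(x+2L)/(120LEI) = -3·(24/5)²·(8-(24/5))²·((24/5)+2·8)/(120·8·100000) = -7488/48828125 m
Load 3 — point force P=18 kN at a=8/3 m (b=L-a=16/3):
  y_3 = -Pa²(L-x)²(3bL-(3b+a)(L-x))/(6L³EI)  [x>a] = -18·(8/3)²·(8-(24/5))²·(3·(16/3)·8-(3·(16/3)+(8/3))·(8-(24/5)))/(6·8³·100000) = -1024/3515625 m
Superposition: y = Σ y_i = -972992/439453125 m ≈ -0.002214 m

y(24/5) = -972992/439453125 m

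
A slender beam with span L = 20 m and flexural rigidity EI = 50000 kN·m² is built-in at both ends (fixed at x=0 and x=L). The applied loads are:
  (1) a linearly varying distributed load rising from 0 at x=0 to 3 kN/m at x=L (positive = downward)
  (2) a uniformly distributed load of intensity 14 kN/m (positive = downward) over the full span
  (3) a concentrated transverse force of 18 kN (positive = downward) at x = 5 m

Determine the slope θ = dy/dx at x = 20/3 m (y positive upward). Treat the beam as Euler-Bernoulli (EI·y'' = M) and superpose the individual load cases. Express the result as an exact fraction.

θ(20/3) = -859/54000 rad

Load 1 — triangular load w₀=3 kN/m (0→w₀ over full span):
  θ_1 = -w₀(2x(L-x)(L-2x)(x+2L)+x²(L-x)²)/(120LEI) = -3·(2·(20/3)·(20-(20/3))·(20-2·(20/3))·((20/3)+2·20)+(20/3)²·(20-(20/3))²)/(120·20·50000) = -16/10125 rad
Load 2 — uniform load w=14 kN/m over full span:
  θ_2 = -wx(L-x)(L-2x)/(12EI) = -14·(20/3)·(20-(20/3))·(20-2·(20/3))/(12·50000) = -28/2025 rad
Load 3 — point force P=18 kN at a=5 m (b=L-a=15):
  θ_3 = Pa²(L-x)(2bL-(3b+a)(L-x))/(2L³EI)  [x>a] = 18·5²·(20-(20/3))·(2·15·20-(3·15+5)·(20-(20/3)))/(2·20³·50000) = -1/2000 rad
Superposition: θ = Σ θ_i = -859/54000 rad ≈ -0.015907 rad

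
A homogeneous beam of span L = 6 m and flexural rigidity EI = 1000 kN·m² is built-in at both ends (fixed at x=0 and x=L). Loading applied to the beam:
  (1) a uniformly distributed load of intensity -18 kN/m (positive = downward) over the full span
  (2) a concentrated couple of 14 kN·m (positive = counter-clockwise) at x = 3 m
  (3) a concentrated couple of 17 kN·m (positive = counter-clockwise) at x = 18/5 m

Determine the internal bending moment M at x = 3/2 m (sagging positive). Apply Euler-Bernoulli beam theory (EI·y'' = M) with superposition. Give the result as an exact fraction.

Load 1 — uniform load w=-18 kN/m over full span:
  M_1 = wLx/2 - wL²/12 - wx²/2 = (-18)·6·(3/2)/2 - (-18)·6²/12 - (-18)·(3/2)²/2 = -27/4 kN·m
Load 2 — applied couple M₀=14 kN·m at a=3 m (b=L-a=3):
  M_2 = R_Ax - M_A  [x≤a] with R_A=7/2, M_A=7/2 = (7/2)·(3/2) - (7/2) = 7/4 kN·m
Load 3 — applied couple M₀=17 kN·m at a=18/5 m (b=L-a=12/5):
  M_3 = R_Ax - M_A  [x≤a] with R_A=102/25, M_A=136/25 = (102/25)·(3/2) - (136/25) = 17/25 kN·m
Superposition: M = Σ M_i = -108/25 kN·m ≈ -4.320000 kN·m

M(3/2) = -108/25 kN·m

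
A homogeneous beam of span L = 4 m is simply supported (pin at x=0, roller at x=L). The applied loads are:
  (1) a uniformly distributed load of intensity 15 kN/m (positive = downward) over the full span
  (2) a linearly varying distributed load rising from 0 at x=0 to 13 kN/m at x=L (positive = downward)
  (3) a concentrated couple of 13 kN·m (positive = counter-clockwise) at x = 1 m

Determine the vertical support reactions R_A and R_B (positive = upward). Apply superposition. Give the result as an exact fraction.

R_A = 503/12 kN, R_B = 529/12 kN

Load 1 — uniform load w=15 kN/m over full span:
  R_A = wL/2 = 15·4/2 = 30 kN
  R_B = wL/2 = 15·4/2 = 30 kN
Load 2 — triangular load w₀=13 kN/m (0→w₀ over full span):
  R_A = w₀L/6 = 13·4/6 = 26/3 kN
  R_B = w₀L/3 = 13·4/3 = 52/3 kN
Load 3 — applied couple M₀=13 kN·m at a=1 m (b=L-a=3):
  R_A = M₀/L = 13/4 kN
  R_B = -M₀/L = -13/4 kN
Superposition: R_A = 503/12 kN, R_B = 529/12 kN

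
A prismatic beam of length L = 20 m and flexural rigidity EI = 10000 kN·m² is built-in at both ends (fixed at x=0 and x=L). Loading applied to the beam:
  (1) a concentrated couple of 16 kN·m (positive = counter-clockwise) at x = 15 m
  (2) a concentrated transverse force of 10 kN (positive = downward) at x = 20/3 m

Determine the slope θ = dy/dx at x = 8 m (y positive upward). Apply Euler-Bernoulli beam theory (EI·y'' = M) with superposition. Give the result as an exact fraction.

θ(8) = -113/56250 rad

Load 1 — applied couple M₀=16 kN·m at a=15 m (b=L-a=5):
  θ_1 = (R_Ax²/2 - M_Ax)/EI  [x≤a] with R_A=9/10, M_A=5 = ((9/10)·8²/2 - 5·8)/10000 = -7/6250 rad
Load 2 — point force P=10 kN at a=20/3 m (b=L-a=40/3):
  θ_2 = Pa²(L-x)(2bL-(3b+a)(L-x))/(2L³EI)  [x>a] = 10·(20/3)²·(20-8)·(2·(40/3)·20-(3·(40/3)+(20/3))·(20-8))/(2·20³·10000) = -1/1125 rad
Superposition: θ = Σ θ_i = -113/56250 rad ≈ -0.002009 rad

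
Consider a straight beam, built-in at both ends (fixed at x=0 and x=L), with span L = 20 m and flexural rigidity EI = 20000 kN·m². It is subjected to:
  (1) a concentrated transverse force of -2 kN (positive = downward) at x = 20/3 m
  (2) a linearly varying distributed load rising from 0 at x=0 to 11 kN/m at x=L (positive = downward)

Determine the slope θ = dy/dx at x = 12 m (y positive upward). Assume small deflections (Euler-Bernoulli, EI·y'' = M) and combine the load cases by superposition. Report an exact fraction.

θ(12) = 188/28125 rad

Load 1 — point force P=-2 kN at a=20/3 m (b=L-a=40/3):
  θ_1 = Pa²(L-x)(2bL-(3b+a)(L-x))/(2L³EI)  [x>a] = (-2)·(20/3)²·(20-12)·(2·(40/3)·20-(3·(40/3)+(20/3))·(20-12))/(2·20³·20000) = -2/5625 rad
Load 2 — triangular load w₀=11 kN/m (0→w₀ over full span):
  θ_2 = -w₀(2x(L-x)(L-2x)(x+2L)+x²(L-x)²)/(120LEI) = -11·(2·12·(20-12)·(20-2·12)·(12+2·20)+12²·(20-12)²)/(120·20·20000) = 22/3125 rad
Superposition: θ = Σ θ_i = 188/28125 rad ≈ 0.006684 rad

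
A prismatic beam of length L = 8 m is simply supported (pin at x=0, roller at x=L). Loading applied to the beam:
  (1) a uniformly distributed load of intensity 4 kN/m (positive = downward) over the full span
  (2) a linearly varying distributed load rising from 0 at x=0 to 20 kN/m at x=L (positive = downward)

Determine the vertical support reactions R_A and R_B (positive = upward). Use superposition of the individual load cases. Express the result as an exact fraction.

Load 1 — uniform load w=4 kN/m over full span:
  R_A = wL/2 = 4·8/2 = 16 kN
  R_B = wL/2 = 4·8/2 = 16 kN
Load 2 — triangular load w₀=20 kN/m (0→w₀ over full span):
  R_A = w₀L/6 = 20·8/6 = 80/3 kN
  R_B = w₀L/3 = 20·8/3 = 160/3 kN
Superposition: R_A = 128/3 kN, R_B = 208/3 kN

R_A = 128/3 kN, R_B = 208/3 kN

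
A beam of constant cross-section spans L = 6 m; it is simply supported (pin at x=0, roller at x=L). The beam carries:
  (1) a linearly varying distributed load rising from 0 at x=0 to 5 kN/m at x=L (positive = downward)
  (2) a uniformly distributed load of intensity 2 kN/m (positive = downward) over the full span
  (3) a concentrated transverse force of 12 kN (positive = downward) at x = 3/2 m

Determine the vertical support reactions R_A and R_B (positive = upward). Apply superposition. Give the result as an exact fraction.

R_A = 20 kN, R_B = 19 kN

Load 1 — triangular load w₀=5 kN/m (0→w₀ over full span):
  R_A = w₀L/6 = 5·6/6 = 5 kN
  R_B = w₀L/3 = 5·6/3 = 10 kN
Load 2 — uniform load w=2 kN/m over full span:
  R_A = wL/2 = 2·6/2 = 6 kN
  R_B = wL/2 = 2·6/2 = 6 kN
Load 3 — point force P=12 kN at a=3/2 m (b=L-a=9/2):
  R_A = Pb/L = 12·(9/2)/6 = 9 kN
  R_B = Pa/L = 12·(3/2)/6 = 3 kN
Superposition: R_A = 20 kN, R_B = 19 kN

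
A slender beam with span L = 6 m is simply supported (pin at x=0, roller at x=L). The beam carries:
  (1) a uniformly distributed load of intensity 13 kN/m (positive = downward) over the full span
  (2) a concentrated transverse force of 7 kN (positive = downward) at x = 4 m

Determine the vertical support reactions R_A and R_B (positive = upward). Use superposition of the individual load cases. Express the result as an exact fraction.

Load 1 — uniform load w=13 kN/m over full span:
  R_A = wL/2 = 13·6/2 = 39 kN
  R_B = wL/2 = 13·6/2 = 39 kN
Load 2 — point force P=7 kN at a=4 m (b=L-a=2):
  R_A = Pb/L = 7·2/6 = 7/3 kN
  R_B = Pa/L = 7·4/6 = 14/3 kN
Superposition: R_A = 124/3 kN, R_B = 131/3 kN

R_A = 124/3 kN, R_B = 131/3 kN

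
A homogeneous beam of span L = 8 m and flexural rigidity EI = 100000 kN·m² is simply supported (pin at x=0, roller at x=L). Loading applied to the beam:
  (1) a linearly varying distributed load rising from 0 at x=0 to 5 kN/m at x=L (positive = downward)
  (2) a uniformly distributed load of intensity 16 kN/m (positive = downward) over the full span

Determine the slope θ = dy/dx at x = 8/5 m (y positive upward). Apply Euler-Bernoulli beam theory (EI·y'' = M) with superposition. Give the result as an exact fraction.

θ(8/5) = -2192/703125 rad

Load 1 — triangular load w₀=5 kN/m (0→w₀ over full span):
  θ_1 = -w₀(7L⁴-30L²x²+15x⁴)/(360LEI) = -5·(7·8⁴-30·8²·(8/5)²+15·(8/5)⁴)/(360·8·100000) = -1456/3515625 rad
Load 2 — uniform load w=16 kN/m over full span:
  θ_2 = -w(L³-6Lx²+4x³)/(24EI) = -16·(8³-6·8·(8/5)²+4·(8/5)³)/(24·100000) = -1056/390625 rad
Superposition: θ = Σ θ_i = -2192/703125 rad ≈ -0.003118 rad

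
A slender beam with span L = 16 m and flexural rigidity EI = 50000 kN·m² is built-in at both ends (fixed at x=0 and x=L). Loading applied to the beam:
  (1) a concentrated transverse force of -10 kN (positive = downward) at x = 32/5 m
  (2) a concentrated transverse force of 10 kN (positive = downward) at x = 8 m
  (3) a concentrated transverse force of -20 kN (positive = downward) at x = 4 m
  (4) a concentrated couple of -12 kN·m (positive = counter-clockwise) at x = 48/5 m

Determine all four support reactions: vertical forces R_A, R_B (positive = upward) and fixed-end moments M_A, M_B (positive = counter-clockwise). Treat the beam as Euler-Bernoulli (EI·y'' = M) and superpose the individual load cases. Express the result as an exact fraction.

R_A = -3887/200 kN, M_A = -1297/25 kN·m, R_B = -113/200 kN, M_B = 223/25 kN·m

Load 1 — point force P=-10 kN at a=32/5 m (b=L-a=48/5):
  R_A = Pb²(3a+b)/L³ = (-10)·(48/5)²·(3·(32/5)+(48/5))/16³ = -162/25 kN
  M_A = Pab²/L² = (-10)·(32/5)·(48/5)²/16² = -576/25 kN·m
  R_B = Pa²(a+3b)/L³ = (-10)·(32/5)²·((32/5)+3·(48/5))/16³ = -88/25 kN
  M_B = -Pa²b/L² = -(-10)·(32/5)²·(48/5)/16² = 384/25 kN·m
Load 2 — point force P=10 kN at a=8 m (b=L-a=8):
  R_A = Pb²(3a+b)/L³ = 10·8²·(3·8+8)/16³ = 5 kN
  M_A = Pab²/L² = 10·8·8²/16² = 20 kN·m
  R_B = Pa²(a+3b)/L³ = 10·8²·(8+3·8)/16³ = 5 kN
  M_B = -Pa²b/L² = -10·8²·8/16² = -20 kN·m
Load 3 — point force P=-20 kN at a=4 m (b=L-a=12):
  R_A = Pb²(3a+b)/L³ = (-20)·12²·(3·4+12)/16³ = -135/8 kN
  M_A = Pab²/L² = (-20)·4·12²/16² = -45 kN·m
  R_B = Pa²(a+3b)/L³ = (-20)·4²·(4+3·12)/16³ = -25/8 kN
  M_B = -Pa²b/L² = -(-20)·4²·12/16² = 15 kN·m
Load 4 — applied couple M₀=-12 kN·m at a=48/5 m (b=L-a=32/5):
  R_A = 6M₀ab/L³ = 6·(-12)·(48/5)·(32/5)/16³ = -27/25 kN
  M_A = M₀b(2a-b)/L² = (-12)·(32/5)·(2·(48/5)-(32/5))/16² = -96/25 kN·m
  R_B = -6M₀ab/L³ = -6·(-12)·(48/5)·(32/5)/16³ = 27/25 kN
  M_B = M₀a(2b-a)/L² = (-12)·(48/5)·(2·(32/5)-(48/5))/16² = -36/25 kN·m
Superposition: R_A = -3887/200 kN, M_A = -1297/25 kN·m, R_B = -113/200 kN, M_B = 223/25 kN·m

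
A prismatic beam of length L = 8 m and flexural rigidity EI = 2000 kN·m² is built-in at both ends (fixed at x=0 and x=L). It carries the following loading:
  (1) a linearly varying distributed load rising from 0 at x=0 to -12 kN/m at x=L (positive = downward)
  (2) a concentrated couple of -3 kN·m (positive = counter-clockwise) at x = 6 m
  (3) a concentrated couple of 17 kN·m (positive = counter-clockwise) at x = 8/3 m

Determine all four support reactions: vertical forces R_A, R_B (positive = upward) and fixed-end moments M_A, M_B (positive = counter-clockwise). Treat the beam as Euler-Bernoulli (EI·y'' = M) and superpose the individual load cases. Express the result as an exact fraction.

R_A = -11509/960 kN, M_A = -2123/80 kN·m, R_B = -34571/960 kN, M_B = 10711/240 kN·m

Load 1 — triangular load w₀=-12 kN/m (0→w₀ over full span):
  R_A = 3w₀L/20 = 3·(-12)·8/20 = -72/5 kN
  M_A = w₀L²/30 = (-12)·8²/30 = -128/5 kN·m
  R_B = 7w₀L/20 = 7·(-12)·8/20 = -168/5 kN
  M_B = -w₀L²/20 = -(-12)·8²/20 = 192/5 kN·m
Load 2 — applied couple M₀=-3 kN·m at a=6 m (b=L-a=2):
  R_A = 6M₀ab/L³ = 6·(-3)·6·2/8³ = -27/64 kN
  M_A = M₀b(2a-b)/L² = (-3)·2·(2·6-2)/8² = -15/16 kN·m
  R_B = -6M₀ab/L³ = -6·(-3)·6·2/8³ = 27/64 kN
  M_B = M₀a(2b-a)/L² = (-3)·6·(2·2-6)/8² = 9/16 kN·m
Load 3 — applied couple M₀=17 kN·m at a=8/3 m (b=L-a=16/3):
  R_A = 6M₀ab/L³ = 6·17·(8/3)·(16/3)/8³ = 17/6 kN
  M_A = M₀b(2a-b)/L² = 17·(16/3)·(2·(8/3)-(16/3))/8² = 0 kN·m
  R_B = -6M₀ab/L³ = -6·17·(8/3)·(16/3)/8³ = -17/6 kN
  M_B = M₀a(2b-a)/L² = 17·(8/3)·(2·(16/3)-(8/3))/8² = 17/3 kN·m
Superposition: R_A = -11509/960 kN, M_A = -2123/80 kN·m, R_B = -34571/960 kN, M_B = 10711/240 kN·m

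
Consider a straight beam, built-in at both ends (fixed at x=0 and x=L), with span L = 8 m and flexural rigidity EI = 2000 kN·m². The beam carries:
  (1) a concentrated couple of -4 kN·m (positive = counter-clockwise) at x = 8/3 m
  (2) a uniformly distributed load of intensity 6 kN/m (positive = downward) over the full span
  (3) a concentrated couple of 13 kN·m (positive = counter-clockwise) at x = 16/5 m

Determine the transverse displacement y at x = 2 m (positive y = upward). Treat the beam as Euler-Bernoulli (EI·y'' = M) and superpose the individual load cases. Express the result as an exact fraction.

Load 1 — applied couple M₀=-4 kN·m at a=8/3 m (b=L-a=16/3):
  y_1 = (R_Ax³/6 - M_Ax²/2)/EI  [x≤a] with R_A=-2/3, M_A=0 = ((-2/3)·2³/6 - 0·2²/2)/2000 = -1/2250 m
Load 2 — uniform load w=6 kN/m over full span:
  y_2 = -wx²(L-x)²/(24EI) = -6·2²·(8-2)²/(24·2000) = -9/500 m
Load 3 — applied couple M₀=13 kN·m at a=16/5 m (b=L-a=24/5):
  y_3 = (R_Ax³/6 - M_Ax²/2)/EI  [x≤a] with R_A=117/50, M_A=39/25 = ((117/50)·2³/6 - (39/25)·2²/2)/2000 = 0 m
Superposition: y = Σ y_i = -83/4500 m ≈ -0.018444 m

y(2) = -83/4500 m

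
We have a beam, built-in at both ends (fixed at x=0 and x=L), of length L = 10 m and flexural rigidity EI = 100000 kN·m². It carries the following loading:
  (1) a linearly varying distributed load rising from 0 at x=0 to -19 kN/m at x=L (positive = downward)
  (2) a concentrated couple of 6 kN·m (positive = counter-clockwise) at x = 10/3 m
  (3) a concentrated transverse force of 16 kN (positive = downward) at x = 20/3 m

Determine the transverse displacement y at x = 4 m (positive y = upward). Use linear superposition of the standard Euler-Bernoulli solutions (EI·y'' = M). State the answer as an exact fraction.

Load 1 — triangular load w₀=-19 kN/m (0→w₀ over full span):
  y_1 = -w₀x²(L-x)²(x+2L)/(120LEI) = -(-19)·4²·(10-4)²·(4+2·10)/(120·10·100000) = 171/78125 m
Load 2 — applied couple M₀=6 kN·m at a=10/3 m (b=L-a=20/3):
  y_2 = (R_Ax³/6 - M_Ax²/2 - M₀(x-a)²/2)/EI  [x>a] with R_A=4/5, M_A=0 = ((4/5)·4³/6 - 0·4²/2 - 6·(4-(10/3))²/2)/100000 = 9/125000 m
Load 3 — point force P=16 kN at a=20/3 m (b=L-a=10/3):
  y_3 = -Pb²x²(3aL-(3a+b)x)/(6L³EI)  [x≤a] = -16·(10/3)²·4²·(3·(20/3)·10-(3·(20/3)+(10/3))·4)/(6·10³·100000) = -128/253125 m
Superposition: y = Σ y_i = 88853/50625000 m ≈ 0.001755 m

y(4) = 88853/50625000 m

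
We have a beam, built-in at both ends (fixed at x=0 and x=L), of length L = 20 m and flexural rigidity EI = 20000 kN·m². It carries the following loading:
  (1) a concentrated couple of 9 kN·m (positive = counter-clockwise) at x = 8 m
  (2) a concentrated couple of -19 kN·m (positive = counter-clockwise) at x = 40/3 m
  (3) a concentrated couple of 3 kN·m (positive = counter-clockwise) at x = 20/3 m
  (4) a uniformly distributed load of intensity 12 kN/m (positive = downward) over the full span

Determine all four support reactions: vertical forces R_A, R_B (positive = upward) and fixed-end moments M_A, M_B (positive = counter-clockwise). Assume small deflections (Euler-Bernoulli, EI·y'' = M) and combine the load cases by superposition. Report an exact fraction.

Load 1 — applied couple M₀=9 kN·m at a=8 m (b=L-a=12):
  R_A = 6M₀ab/L³ = 6·9·8·12/20³ = 81/125 kN
  M_A = M₀b(2a-b)/L² = 9·12·(2·8-12)/20² = 27/25 kN·m
  R_B = -6M₀ab/L³ = -6·9·8·12/20³ = -81/125 kN
  M_B = M₀a(2b-a)/L² = 9·8·(2·12-8)/20² = 72/25 kN·m
Load 2 — applied couple M₀=-19 kN·m at a=40/3 m (b=L-a=20/3):
  R_A = 6M₀ab/L³ = 6·(-19)·(40/3)·(20/3)/20³ = -19/15 kN
  M_A = M₀b(2a-b)/L² = (-19)·(20/3)·(2·(40/3)-(20/3))/20² = -19/3 kN·m
  R_B = -6M₀ab/L³ = -6·(-19)·(40/3)·(20/3)/20³ = 19/15 kN
  M_B = M₀a(2b-a)/L² = (-19)·(40/3)·(2·(20/3)-(40/3))/20² = 0 kN·m
Load 3 — applied couple M₀=3 kN·m at a=20/3 m (b=L-a=40/3):
  R_A = 6M₀ab/L³ = 6·3·(20/3)·(40/3)/20³ = 1/5 kN
  M_A = M₀b(2a-b)/L² = 3·(40/3)·(2·(20/3)-(40/3))/20² = 0 kN·m
  R_B = -6M₀ab/L³ = -6·3·(20/3)·(40/3)/20³ = -1/5 kN
  M_B = M₀a(2b-a)/L² = 3·(20/3)·(2·(40/3)-(20/3))/20² = 1 kN·m
Load 4 — uniform load w=12 kN/m over full span:
  R_A = wL/2 = 12·20/2 = 120 kN
  M_A = wL²/12 = 12·20²/12 = 400 kN·m
  R_B = wL/2 = 12·20/2 = 120 kN
  M_B = -wL²/12 = -12·20²/12 = -400 kN·m
Superposition: R_A = 44843/375 kN, M_A = 29606/75 kN·m, R_B = 45157/375 kN, M_B = -9903/25 kN·m

R_A = 44843/375 kN, M_A = 29606/75 kN·m, R_B = 45157/375 kN, M_B = -9903/25 kN·m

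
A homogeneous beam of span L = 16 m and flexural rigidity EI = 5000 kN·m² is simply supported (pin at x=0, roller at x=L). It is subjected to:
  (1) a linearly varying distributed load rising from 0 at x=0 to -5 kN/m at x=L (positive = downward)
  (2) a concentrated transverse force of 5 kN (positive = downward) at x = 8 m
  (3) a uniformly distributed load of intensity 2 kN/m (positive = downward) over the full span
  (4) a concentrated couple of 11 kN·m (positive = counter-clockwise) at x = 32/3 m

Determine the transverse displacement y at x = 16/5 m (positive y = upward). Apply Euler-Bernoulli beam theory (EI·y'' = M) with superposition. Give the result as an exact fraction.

Load 1 — triangular load w₀=-5 kN/m (0→w₀ over full span):
  y_1 = -w₀x(7L⁴-10L²x²+3x⁴)/(360LEI) = -(-5)·(16/5)·(7·16⁴-10·16²·(16/5)²+3·(16/5)⁴)/(360·16·5000) = 1409024/5859375 m
Load 2 — point force P=5 kN at a=8 m (b=L-a=8):
  y_2 = -Pbx(L²-b²-x²)/(6LEI)  [x≤a] = -5·8·(16/5)·(16²-8²-(16/5)²)/(6·16·5000) = -2272/46875 m
Load 3 — uniform load w=2 kN/m over full span:
  y_3 = -wx(L³-2Lx²+x³)/(24EI) = -2·(16/5)·(16³-2·16·(16/5)²+(16/5)³)/(24·5000) = -237568/1171875 m
Load 4 — applied couple M₀=11 kN·m at a=32/3 m (b=L-a=16/3):
  y_4 = (M₀x³/(6L)+C₁x)/EI  [x≤a] with C₁=M₀(3b²-L²)/(6L)=-176/9 = (11·(16/5)³/(6·16)+(-176/9)·(16/5))/5000 = -8272/703125 m
Superposition: y = Σ y_i = -395248/17578125 m ≈ -0.022485 m

y(16/5) = -395248/17578125 m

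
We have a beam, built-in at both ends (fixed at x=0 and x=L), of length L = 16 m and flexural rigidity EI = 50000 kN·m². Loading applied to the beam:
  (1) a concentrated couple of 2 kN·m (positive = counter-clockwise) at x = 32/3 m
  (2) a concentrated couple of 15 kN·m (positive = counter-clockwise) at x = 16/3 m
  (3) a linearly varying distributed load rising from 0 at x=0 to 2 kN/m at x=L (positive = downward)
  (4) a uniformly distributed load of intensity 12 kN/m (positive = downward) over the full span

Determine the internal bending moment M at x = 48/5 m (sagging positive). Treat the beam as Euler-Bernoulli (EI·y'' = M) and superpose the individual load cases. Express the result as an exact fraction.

Load 1 — applied couple M₀=2 kN·m at a=32/3 m (b=L-a=16/3):
  M_1 = R_Ax - M_A  [x≤a] with R_A=1/6, M_A=2/3 = (1/6)·(48/5) - (2/3) = 14/15 kN·m
Load 2 — applied couple M₀=15 kN·m at a=16/3 m (b=L-a=32/3):
  M_2 = R_Ax - M_A - M₀  [x>a] with R_A=5/4, M_A=0 = (5/4)·(48/5) - 0 - 15 = -3 kN·m
Load 3 — triangular load w₀=2 kN/m (0→w₀ over full span):
  M_3 = 3w₀Lx/20 - w₀L²/30 - w₀x³/(6L) = 3·2·16·(48/5)/20 - 2·16²/30 - 2·(48/5)³/(6·16) = 3968/375 kN·m
Load 4 — uniform load w=12 kN/m over full span:
  M_4 = wLx/2 - wL²/12 - wx²/2 = 12·16·(48/5)/2 - 12·16²/12 - 12·(48/5)²/2 = 2816/25 kN·m
Superposition: M = Σ M_i = 45433/375 kN·m ≈ 121.154667 kN·m

M(48/5) = 45433/375 kN·m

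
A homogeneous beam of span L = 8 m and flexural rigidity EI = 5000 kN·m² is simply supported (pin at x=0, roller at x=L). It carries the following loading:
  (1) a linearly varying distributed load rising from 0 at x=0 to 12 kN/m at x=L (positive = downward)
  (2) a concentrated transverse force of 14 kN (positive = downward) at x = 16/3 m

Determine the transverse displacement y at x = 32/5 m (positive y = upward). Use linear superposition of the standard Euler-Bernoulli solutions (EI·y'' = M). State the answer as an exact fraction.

y(32/5) = -44593664/791015625 m

Load 1 — triangular load w₀=12 kN/m (0→w₀ over full span):
  y_1 = -w₀x(7L⁴-10L²x²+3x⁴)/(360LEI) = -12·(32/5)·(7·8⁴-10·8²·(32/5)²+3·(32/5)⁴)/(360·8·5000) = -390144/9765625 m
Load 2 — point force P=14 kN at a=16/3 m (b=L-a=8/3):
  y_2 = -Pa(L-x)(2Lx-a²-x²)/(6LEI)  [x>a] = -14·(16/3)·(8-(32/5))·(2·8·(32/5)-(16/3)²-(32/5)²)/(6·8·5000) = -103936/6328125 m
Superposition: y = Σ y_i = -44593664/791015625 m ≈ -0.056375 m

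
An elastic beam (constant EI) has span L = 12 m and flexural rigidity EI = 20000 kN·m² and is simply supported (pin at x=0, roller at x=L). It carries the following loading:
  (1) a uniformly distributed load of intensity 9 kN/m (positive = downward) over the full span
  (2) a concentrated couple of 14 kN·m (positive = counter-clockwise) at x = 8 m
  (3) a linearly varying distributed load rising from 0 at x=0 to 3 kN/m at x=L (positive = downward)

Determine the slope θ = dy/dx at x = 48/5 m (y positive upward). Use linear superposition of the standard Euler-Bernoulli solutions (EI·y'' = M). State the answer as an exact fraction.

θ(48/5) = 143699/4687500 rad

Load 1 — uniform load w=9 kN/m over full span:
  θ_1 = -w(L³-6Lx²+4x³)/(24EI) = -9·(12³-6·12·(48/5)²+4·(48/5)³)/(24·20000) = 8019/312500 rad
Load 2 — applied couple M₀=14 kN·m at a=8 m (b=L-a=4):
  θ_2 = (M₀x²/(2L)-M₀(x-a)+C₁)/EI  [x>a] with C₁=M₀(3b²-L²)/(6L)=-56/3 = (14·(48/5)²/(2·12)-14·((48/5)-8)+(-56/3))/20000 = 119/187500 rad
Load 3 — triangular load w₀=3 kN/m (0→w₀ over full span):
  θ_3 = -w₀(7L⁴-30L²x²+15x⁴)/(360LEI) = -3·(7·12⁴-30·12²·(48/5)²+15·(48/5)⁴)/(360·12·20000) = 6813/1562500 rad
Superposition: θ = Σ θ_i = 143699/4687500 rad ≈ 0.030656 rad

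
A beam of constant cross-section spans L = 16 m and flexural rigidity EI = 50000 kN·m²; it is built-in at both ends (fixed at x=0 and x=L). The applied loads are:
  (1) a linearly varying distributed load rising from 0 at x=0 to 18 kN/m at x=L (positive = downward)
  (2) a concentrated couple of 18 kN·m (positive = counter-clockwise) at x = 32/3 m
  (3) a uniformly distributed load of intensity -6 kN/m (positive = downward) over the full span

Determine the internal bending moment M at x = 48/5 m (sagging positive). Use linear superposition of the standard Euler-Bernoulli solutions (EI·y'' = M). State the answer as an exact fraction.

M(48/5) = 5914/125 kN·m

Load 1 — triangular load w₀=18 kN/m (0→w₀ over full span):
  M_1 = 3w₀Lx/20 - w₀L²/30 - w₀x³/(6L) = 3·18·16·(48/5)/20 - 18·16²/30 - 18·(48/5)³/(6·16) = 11904/125 kN·m
Load 2 — applied couple M₀=18 kN·m at a=32/3 m (b=L-a=16/3):
  M_2 = R_Ax - M_A  [x≤a] with R_A=3/2, M_A=6 = (3/2)·(48/5) - 6 = 42/5 kN·m
Load 3 — uniform load w=-6 kN/m over full span:
  M_3 = wLx/2 - wL²/12 - wx²/2 = (-6)·16·(48/5)/2 - (-6)·16²/12 - (-6)·(48/5)²/2 = -1408/25 kN·m
Superposition: M = Σ M_i = 5914/125 kN·m ≈ 47.312000 kN·m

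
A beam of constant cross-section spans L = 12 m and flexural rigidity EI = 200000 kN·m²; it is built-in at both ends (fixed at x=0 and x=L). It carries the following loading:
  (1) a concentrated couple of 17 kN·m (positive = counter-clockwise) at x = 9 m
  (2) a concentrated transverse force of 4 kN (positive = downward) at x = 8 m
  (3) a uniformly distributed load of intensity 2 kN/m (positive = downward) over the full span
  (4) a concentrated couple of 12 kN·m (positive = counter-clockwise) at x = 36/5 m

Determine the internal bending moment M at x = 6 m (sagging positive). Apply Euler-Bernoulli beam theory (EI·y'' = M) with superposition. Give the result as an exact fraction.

M(6) = 1423/60 kN·m

Load 1 — applied couple M₀=17 kN·m at a=9 m (b=L-a=3):
  M_1 = R_Ax - M_A  [x≤a] with R_A=51/32, M_A=85/16 = (51/32)·6 - (85/16) = 17/4 kN·m
Load 2 — point force P=4 kN at a=8 m (b=L-a=4):
  M_2 = Pb²(3a+b)x/L³ - Pab²/L²  [x≤a] = 4·4²·(3·8+4)·6/12³ - 4·8·4²/12² = 8/3 kN·m
Load 3 — uniform load w=2 kN/m over full span:
  M_3 = wLx/2 - wL²/12 - wx²/2 = 2·12·6/2 - 2·12²/12 - 2·6²/2 = 12 kN·m
Load 4 — applied couple M₀=12 kN·m at a=36/5 m (b=L-a=24/5):
  M_4 = R_Ax - M_A  [x≤a] with R_A=36/25, M_A=96/25 = (36/25)·6 - (96/25) = 24/5 kN·m
Superposition: M = Σ M_i = 1423/60 kN·m ≈ 23.716667 kN·m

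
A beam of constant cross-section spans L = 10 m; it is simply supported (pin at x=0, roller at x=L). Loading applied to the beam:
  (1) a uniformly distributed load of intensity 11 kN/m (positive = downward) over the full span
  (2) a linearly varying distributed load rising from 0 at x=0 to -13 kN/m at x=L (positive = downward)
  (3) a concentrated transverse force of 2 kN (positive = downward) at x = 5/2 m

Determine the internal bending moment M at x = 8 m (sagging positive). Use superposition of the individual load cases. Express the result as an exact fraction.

M(8) = 133/5 kN·m

Load 1 — uniform load w=11 kN/m over full span:
  M_1 = wx(L-x)/2 = 11·8·(10-8)/2 = 88 kN·m
Load 2 — triangular load w₀=-13 kN/m (0→w₀ over full span):
  M_2 = w₀Lx/6 - w₀x³/(6L) = (-13)·10·8/6 - (-13)·8³/(6·10) = -312/5 kN·m
Load 3 — point force P=2 kN at a=5/2 m (b=L-a=15/2):
  M_3 = Pa(L-x)/L  [x>a] = 2·(5/2)·(10-8)/10 = 1 kN·m
Superposition: M = Σ M_i = 133/5 kN·m ≈ 26.600000 kN·m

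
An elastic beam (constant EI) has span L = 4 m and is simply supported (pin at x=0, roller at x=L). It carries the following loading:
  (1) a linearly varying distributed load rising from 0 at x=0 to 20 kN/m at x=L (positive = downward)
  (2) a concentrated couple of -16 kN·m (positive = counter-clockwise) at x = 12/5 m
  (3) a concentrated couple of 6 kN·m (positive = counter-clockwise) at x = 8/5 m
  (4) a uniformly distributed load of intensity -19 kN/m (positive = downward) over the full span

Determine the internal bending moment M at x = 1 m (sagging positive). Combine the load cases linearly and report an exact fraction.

Load 1 — triangular load w₀=20 kN/m (0→w₀ over full span):
  M_1 = w₀Lx/6 - w₀x³/(6L) = 20·4·1/6 - 20·1³/(6·4) = 25/2 kN·m
Load 2 — applied couple M₀=-16 kN·m at a=12/5 m (b=L-a=8/5):
  M_2 = M₀x/L  [x≤a] = (-16)·1/4 = -4 kN·m
Load 3 — applied couple M₀=6 kN·m at a=8/5 m (b=L-a=12/5):
  M_3 = M₀x/L  [x≤a] = 6·1/4 = 3/2 kN·m
Load 4 — uniform load w=-19 kN/m over full span:
  M_4 = wx(L-x)/2 = (-19)·1·(4-1)/2 = -57/2 kN·m
Superposition: M = Σ M_i = -37/2 kN·m ≈ -18.500000 kN·m

M(1) = -37/2 kN·m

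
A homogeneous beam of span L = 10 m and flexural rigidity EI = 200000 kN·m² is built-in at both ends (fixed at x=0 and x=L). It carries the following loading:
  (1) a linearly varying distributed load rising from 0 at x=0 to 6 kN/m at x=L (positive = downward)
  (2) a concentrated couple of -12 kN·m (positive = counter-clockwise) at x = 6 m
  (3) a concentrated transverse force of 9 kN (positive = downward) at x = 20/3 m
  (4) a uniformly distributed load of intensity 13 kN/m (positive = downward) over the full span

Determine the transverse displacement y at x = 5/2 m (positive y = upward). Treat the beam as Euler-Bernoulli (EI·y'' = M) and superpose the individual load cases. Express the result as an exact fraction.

y(5/2) = -109319/92160000 m

Load 1 — triangular load w₀=6 kN/m (0→w₀ over full span):
  y_1 = -w₀x²(L-x)²(x+2L)/(120LEI) = -6·(5/2)²·(10-(5/2))²·((5/2)+2·10)/(120·10·200000) = -81/409600 m
Load 2 — applied couple M₀=-12 kN·m at a=6 m (b=L-a=4):
  y_2 = (R_Ax³/6 - M_Ax²/2)/EI  [x≤a] with R_A=-216/125, M_A=-96/25 = ((-216/125)·(5/2)³/6 - (-96/25)·(5/2)²/2)/200000 = 3/80000 m
Load 3 — point force P=9 kN at a=20/3 m (b=L-a=10/3):
  y_3 = -Pb²x²(3aL-(3a+b)x)/(6L³EI)  [x≤a] = -9·(10/3)²·(5/2)²·(3·(20/3)·10-(3·(20/3)+(10/3))·(5/2))/(6·10³·200000) = -17/230400 m
Load 4 — uniform load w=13 kN/m over full span:
  y_4 = -wx²(L-x)²/(24EI) = -13·(5/2)²·(10-(5/2))²/(24·200000) = -39/40960 m
Superposition: y = Σ y_i = -109319/92160000 m ≈ -0.001186 m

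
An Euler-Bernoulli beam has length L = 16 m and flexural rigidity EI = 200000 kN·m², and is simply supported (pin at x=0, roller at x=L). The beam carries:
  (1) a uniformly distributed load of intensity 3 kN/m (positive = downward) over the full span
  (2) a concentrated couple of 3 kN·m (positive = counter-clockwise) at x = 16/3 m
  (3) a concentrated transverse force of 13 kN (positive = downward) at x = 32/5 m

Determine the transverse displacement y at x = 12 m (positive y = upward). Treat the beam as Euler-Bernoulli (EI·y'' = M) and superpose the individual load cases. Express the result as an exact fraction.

y(12) = -155917/12500000 m

Load 1 — uniform load w=3 kN/m over full span:
  y_1 = -wx(L³-2Lx²+x³)/(24EI) = -3·12·(16³-2·16·12²+12³)/(24·200000) = -57/6250 m
Load 2 — applied couple M₀=3 kN·m at a=16/3 m (b=L-a=32/3):
  y_2 = (M₀x³/(6L)-M₀(x-a)²/2+C₁x)/EI  [x>a] with C₁=M₀(3b²-L²)/(6L)=8/3 = (3·12³/(6·16)-3·(12-(16/3))²/2+(8/3)·12)/200000 = 29/300000 m
Load 3 — point force P=13 kN at a=32/5 m (b=L-a=48/5):
  y_3 = -Pa(L-x)(2Lx-a²-x²)/(6LEI)  [x>a] = -13·(32/5)·(16-12)·(2·16·12-(32/5)²-12²)/(6·16·200000) = -4043/1171875 m
Superposition: y = Σ y_i = -155917/12500000 m ≈ -0.012473 m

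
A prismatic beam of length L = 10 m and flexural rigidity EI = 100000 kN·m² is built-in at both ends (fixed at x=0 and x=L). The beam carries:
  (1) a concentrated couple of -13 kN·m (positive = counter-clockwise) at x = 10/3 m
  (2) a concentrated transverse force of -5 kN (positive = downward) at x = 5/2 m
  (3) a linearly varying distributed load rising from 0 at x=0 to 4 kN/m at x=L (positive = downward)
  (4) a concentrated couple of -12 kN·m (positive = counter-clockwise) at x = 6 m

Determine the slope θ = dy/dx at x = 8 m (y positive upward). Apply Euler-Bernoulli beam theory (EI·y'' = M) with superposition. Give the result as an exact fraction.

Load 1 — applied couple M₀=-13 kN·m at a=10/3 m (b=L-a=20/3):
  θ_1 = (R_Ax²/2 - M_Ax - M₀(x-a))/EI  [x>a] with R_A=-26/15, M_A=0 = ((-26/15)·8²/2 - 0·8 - (-13)·(8-(10/3)))/100000 = 13/250000 rad
Load 2 — point force P=-5 kN at a=5/2 m (b=L-a=15/2):
  θ_2 = Pa²(L-x)(2bL-(3b+a)(L-x))/(2L³EI)  [x>a] = (-5)·(5/2)²·(10-8)·(2·(15/2)·10-(3·(15/2)+(5/2))·(10-8))/(2·10³·100000) = -1/32000 rad
Load 3 — triangular load w₀=4 kN/m (0→w₀ over full span):
  θ_3 = -w₀(2x(L-x)(L-2x)(x+2L)+x²(L-x)²)/(120LEI) = -4·(2·8·(10-8)·(10-2·8)·(8+2·10)+8²·(10-8)²)/(120·10·100000) = 8/46875 rad
Load 4 — applied couple M₀=-12 kN·m at a=6 m (b=L-a=4):
  θ_4 = (R_Ax²/2 - M_Ax - M₀(x-a))/EI  [x>a] with R_A=-216/125, M_A=-96/25 = ((-216/125)·8²/2 - (-96/25)·8 - (-12)·(8-6))/100000 = -9/1562500 rad
Superposition: θ = Σ θ_i = 55697/300000000 rad ≈ 0.000186 rad

θ(8) = 55697/300000000 rad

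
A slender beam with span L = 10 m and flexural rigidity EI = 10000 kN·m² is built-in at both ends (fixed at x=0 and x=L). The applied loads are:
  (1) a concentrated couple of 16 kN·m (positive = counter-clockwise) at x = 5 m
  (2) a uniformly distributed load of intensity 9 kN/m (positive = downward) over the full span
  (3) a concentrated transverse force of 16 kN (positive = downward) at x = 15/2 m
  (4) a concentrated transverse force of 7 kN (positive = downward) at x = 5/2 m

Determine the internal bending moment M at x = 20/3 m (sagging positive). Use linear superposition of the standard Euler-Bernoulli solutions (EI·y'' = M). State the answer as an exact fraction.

M(20/3) = 977/32 kN·m

Load 1 — applied couple M₀=16 kN·m at a=5 m (b=L-a=5):
  M_1 = R_Ax - M_A - M₀  [x>a] with R_A=12/5, M_A=4 = (12/5)·(20/3) - 4 - 16 = -4 kN·m
Load 2 — uniform load w=9 kN/m over full span:
  M_2 = wLx/2 - wL²/12 - wx²/2 = 9·10·(20/3)/2 - 9·10²/12 - 9·(20/3)²/2 = 25 kN·m
Load 3 — point force P=16 kN at a=15/2 m (b=L-a=5/2):
  M_3 = Pb²(3a+b)x/L³ - Pab²/L²  [x≤a] = 16·(5/2)²·(3·(15/2)+(5/2))·(20/3)/10³ - 16·(15/2)·(5/2)²/10² = 55/6 kN·m
Load 4 — point force P=7 kN at a=5/2 m (b=L-a=15/2):
  M_4 = Pa²(a+3b)(L-x)/L³ - Pa²b/L²  [x>a] = 7·(5/2)²·((5/2)+3·(15/2))·(10-(20/3))/10³ - 7·(5/2)²·(15/2)/10² = 35/96 kN·m
Superposition: M = Σ M_i = 977/32 kN·m ≈ 30.531250 kN·m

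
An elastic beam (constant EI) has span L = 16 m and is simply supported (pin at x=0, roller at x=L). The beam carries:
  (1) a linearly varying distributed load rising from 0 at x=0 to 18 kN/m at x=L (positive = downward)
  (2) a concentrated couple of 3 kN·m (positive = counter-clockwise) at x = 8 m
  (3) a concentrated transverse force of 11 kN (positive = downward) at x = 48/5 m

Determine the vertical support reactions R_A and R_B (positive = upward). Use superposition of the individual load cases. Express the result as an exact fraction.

Load 1 — triangular load w₀=18 kN/m (0→w₀ over full span):
  R_A = w₀L/6 = 18·16/6 = 48 kN
  R_B = w₀L/3 = 18·16/3 = 96 kN
Load 2 — applied couple M₀=3 kN·m at a=8 m (b=L-a=8):
  R_A = M₀/L = 3/16 kN
  R_B = -M₀/L = -3/16 kN
Load 3 — point force P=11 kN at a=48/5 m (b=L-a=32/5):
  R_A = Pb/L = 11·(32/5)/16 = 22/5 kN
  R_B = Pa/L = 11·(48/5)/16 = 33/5 kN
Superposition: R_A = 4207/80 kN, R_B = 8193/80 kN

R_A = 4207/80 kN, R_B = 8193/80 kN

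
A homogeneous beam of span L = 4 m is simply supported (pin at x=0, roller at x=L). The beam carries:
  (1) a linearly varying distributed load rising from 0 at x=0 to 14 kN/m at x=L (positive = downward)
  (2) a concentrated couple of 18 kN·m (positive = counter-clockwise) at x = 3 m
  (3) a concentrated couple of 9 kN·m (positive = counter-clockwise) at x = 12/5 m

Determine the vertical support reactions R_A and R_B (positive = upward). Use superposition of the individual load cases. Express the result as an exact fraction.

Load 1 — triangular load w₀=14 kN/m (0→w₀ over full span):
  R_A = w₀L/6 = 14·4/6 = 28/3 kN
  R_B = w₀L/3 = 14·4/3 = 56/3 kN
Load 2 — applied couple M₀=18 kN·m at a=3 m (b=L-a=1):
  R_A = M₀/L = 18/4 = 9/2 kN
  R_B = -M₀/L = -18/4 = -9/2 kN
Load 3 — applied couple M₀=9 kN·m at a=12/5 m (b=L-a=8/5):
  R_A = M₀/L = 9/4 kN
  R_B = -M₀/L = -9/4 kN
Superposition: R_A = 193/12 kN, R_B = 143/12 kN

R_A = 193/12 kN, R_B = 143/12 kN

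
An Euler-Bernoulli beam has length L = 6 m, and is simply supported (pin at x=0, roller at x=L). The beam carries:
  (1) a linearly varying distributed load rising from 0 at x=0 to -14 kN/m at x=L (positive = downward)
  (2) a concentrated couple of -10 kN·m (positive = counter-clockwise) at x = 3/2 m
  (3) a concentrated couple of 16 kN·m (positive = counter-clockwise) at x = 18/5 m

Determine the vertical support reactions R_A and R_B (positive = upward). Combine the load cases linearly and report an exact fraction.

Load 1 — triangular load w₀=-14 kN/m (0→w₀ over full span):
  R_A = w₀L/6 = (-14)·6/6 = -14 kN
  R_B = w₀L/3 = (-14)·6/3 = -28 kN
Load 2 — applied couple M₀=-10 kN·m at a=3/2 m (b=L-a=9/2):
  R_A = M₀/L = (-10)/6 = -5/3 kN
  R_B = -M₀/L = -(-10)/6 = 5/3 kN
Load 3 — applied couple M₀=16 kN·m at a=18/5 m (b=L-a=12/5):
  R_A = M₀/L = 16/6 = 8/3 kN
  R_B = -M₀/L = -16/6 = -8/3 kN
Superposition: R_A = -13 kN, R_B = -29 kN

R_A = -13 kN, R_B = -29 kN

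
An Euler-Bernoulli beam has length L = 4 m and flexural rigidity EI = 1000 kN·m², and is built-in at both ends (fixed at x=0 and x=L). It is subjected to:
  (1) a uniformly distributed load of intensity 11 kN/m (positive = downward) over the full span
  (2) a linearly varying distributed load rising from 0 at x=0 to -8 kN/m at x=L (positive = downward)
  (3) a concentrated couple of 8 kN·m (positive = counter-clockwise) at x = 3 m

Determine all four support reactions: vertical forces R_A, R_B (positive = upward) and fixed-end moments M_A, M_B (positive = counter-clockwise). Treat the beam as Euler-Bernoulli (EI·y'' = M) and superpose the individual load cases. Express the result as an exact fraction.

Load 1 — uniform load w=11 kN/m over full span:
  R_A = wL/2 = 11·4/2 = 22 kN
  M_A = wL²/12 = 11·4²/12 = 44/3 kN·m
  R_B = wL/2 = 11·4/2 = 22 kN
  M_B = -wL²/12 = -11·4²/12 = -44/3 kN·m
Load 2 — triangular load w₀=-8 kN/m (0→w₀ over full span):
  R_A = 3w₀L/20 = 3·(-8)·4/20 = -24/5 kN
  M_A = w₀L²/30 = (-8)·4²/30 = -64/15 kN·m
  R_B = 7w₀L/20 = 7·(-8)·4/20 = -56/5 kN
  M_B = -w₀L²/20 = -(-8)·4²/20 = 32/5 kN·m
Load 3 — applied couple M₀=8 kN·m at a=3 m (b=L-a=1):
  R_A = 6M₀ab/L³ = 6·8·3·1/4³ = 9/4 kN
  M_A = M₀b(2a-b)/L² = 8·1·(2·3-1)/4² = 5/2 kN·m
  R_B = -6M₀ab/L³ = -6·8·3·1/4³ = -9/4 kN
  M_B = M₀a(2b-a)/L² = 8·3·(2·1-3)/4² = -3/2 kN·m
Superposition: R_A = 389/20 kN, M_A = 129/10 kN·m, R_B = 171/20 kN, M_B = -293/30 kN·m

R_A = 389/20 kN, M_A = 129/10 kN·m, R_B = 171/20 kN, M_B = -293/30 kN·m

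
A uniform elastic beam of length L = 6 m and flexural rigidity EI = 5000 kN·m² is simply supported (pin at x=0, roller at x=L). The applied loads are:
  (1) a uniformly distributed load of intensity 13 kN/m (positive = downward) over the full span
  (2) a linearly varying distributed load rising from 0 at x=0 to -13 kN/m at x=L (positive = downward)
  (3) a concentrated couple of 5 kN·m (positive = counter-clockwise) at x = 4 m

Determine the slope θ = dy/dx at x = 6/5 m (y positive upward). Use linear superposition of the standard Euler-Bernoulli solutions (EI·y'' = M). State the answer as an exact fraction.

θ(6/5) = -46847/4687500 rad

Load 1 — uniform load w=13 kN/m over full span:
  θ_1 = -w(L³-6Lx²+4x³)/(24EI) = -13·(6³-6·6·(6/5)²+4·(6/5)³)/(24·5000) = -11583/625000 rad
Load 2 — triangular load w₀=-13 kN/m (0→w₀ over full span):
  θ_2 = -w₀(7L⁴-30L²x²+15x⁴)/(360LEI) = -(-13)·(7·6⁴-30·6²·(6/5)²+15·(6/5)⁴)/(360·6·5000) = 3549/390625 rad
Load 3 — applied couple M₀=5 kN·m at a=4 m (b=L-a=2):
  θ_3 = (M₀x²/(2L)+C₁)/EI  [x≤a] with C₁=M₀(3b²-L²)/(6L)=-10/3 = (5·(6/5)²/(2·6)+(-10/3))/5000 = -41/75000 rad
Superposition: θ = Σ θ_i = -46847/4687500 rad ≈ -0.009994 rad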